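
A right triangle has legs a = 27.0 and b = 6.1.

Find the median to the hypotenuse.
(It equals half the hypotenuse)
Hypotenuse c = √(a² + b²) = √(729 + 37.21) = √766.21 ≈ 27.6805
Median to hypotenuse = c/2 ≈ 27.6805/2 ≈ 13.8402

Median = 13.84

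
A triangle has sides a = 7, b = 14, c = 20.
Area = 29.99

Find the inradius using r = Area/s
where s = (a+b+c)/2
s = (7 + 14 + 20)/2 = 41/2 = 20.5
r = Area/s = 29.99/20.5 ≈ 1.46293

r = 1.463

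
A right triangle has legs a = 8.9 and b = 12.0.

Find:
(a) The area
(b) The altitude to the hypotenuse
(a) The legs are perpendicular, so Area = ½·a·b = ½·8.9·12.0 = ½·106.8 = 53.4
(b) Hypotenuse c = √(a² + b²) = √(79.21 + 144) = √223.21 ≈ 14.9402
    Area = ½·c·h_c  ⇒  h_c = 2·Area/c = 106.8/14.9402 ≈ 7.14849

Area = 53.4, h_c = 7.148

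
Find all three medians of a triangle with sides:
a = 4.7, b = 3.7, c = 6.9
Median formula: m_a = ½√(2b² + 2c² − a²) (and cyclically). a² = 22.09, b² = 13.69, c² = 47.61.
m_a = ½√(2·13.69 + 2·47.61 − 22.09) = ½√100.51 ≈ ½·10.0255 ≈ 5.01273
m_b = ½√(2·22.09 + 2·47.61 − 13.69) = ½√125.71 ≈ ½·11.212 ≈ 5.60602
m_c = ½√(2·22.09 + 2·13.69 − 47.61) = ½√23.95 ≈ ½·4.89387 ≈ 2.44694

m_a = 5.013, m_b = 5.606, m_c = 2.447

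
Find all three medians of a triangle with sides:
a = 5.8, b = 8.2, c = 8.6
Median formula: m_a = ½√(2b² + 2c² − a²) (and cyclically). a² = 33.64, b² = 67.24, c² = 73.96.
m_a = ½√(2·67.24 + 2·73.96 − 33.64) = ½√248.76 ≈ ½·15.7721 ≈ 7.88606
m_b = ½√(2·33.64 + 2·73.96 − 67.24) = ½√147.96 ≈ ½·12.1639 ≈ 6.08194
m_c = ½√(2·33.64 + 2·67.24 − 73.96) = ½√127.8 ≈ ½·11.3049 ≈ 5.65243

m_a = 7.886, m_b = 6.082, m_c = 5.652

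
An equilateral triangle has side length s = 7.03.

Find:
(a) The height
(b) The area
(a) The height splits the triangle into two 30-60-90 halves: h = s·√3/2 = 7.03·1.73205/2 ≈ 12.1763/2 ≈ 6.08816
(b) Area = (√3/4)·s² = (√3/4)·7.03² = (√3/4)·49.4209 ≈ 0.433013·49.4209 ≈ 21.3999

Height = 6.088, Area = 21.4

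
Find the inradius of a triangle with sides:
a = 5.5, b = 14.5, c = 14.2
r = Area/s where s is the semi-perimeter.
s = (5.5 + 14.5 + 14.2)/2 = 34.2/2 = 17.1
Area = √(s(s−a)(s−b)(s−c)) = √(17.1·11.6·2.6·2.9) ≈ √1495.63 ≈ 38.6734
r ≈ 38.6734/17.1 ≈ 2.2616

r = 2.262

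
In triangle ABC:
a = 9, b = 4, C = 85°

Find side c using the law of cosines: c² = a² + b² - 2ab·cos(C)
c² = 9² + 4² − 2·9·4·cos(85°)
cos(85°) ≈ 0.0871557
c² ≈ 81 + 16 − 72·(0.0871557) ≈ 97 − 6.27521 ≈ 90.7248
c ≈ √90.7248 ≈ 9.52496

c = 9.525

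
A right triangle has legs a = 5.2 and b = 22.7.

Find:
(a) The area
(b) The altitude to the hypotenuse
(a) The legs are perpendicular, so Area = ½·a·b = ½·5.2·22.7 = ½·118.04 = 59.02
(b) Hypotenuse c = √(a² + b²) = √(27.04 + 515.29) = √542.33 ≈ 23.288
    Area = ½·c·h_c  ⇒  h_c = 2·Area/c = 118.04/23.288 ≈ 5.06871

Area = 59.02, h_c = 5.069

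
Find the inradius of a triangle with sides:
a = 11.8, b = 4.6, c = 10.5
r = Area/s where s is the semi-perimeter.
s = (11.8 + 4.6 + 10.5)/2 = 26.9/2 = 13.45
Area = √(s(s−a)(s−b)(s−c)) = √(13.45·1.65·8.85·2.95) ≈ √579.391 ≈ 24.0705
r ≈ 24.0705/13.45 ≈ 1.78963

r = 1.79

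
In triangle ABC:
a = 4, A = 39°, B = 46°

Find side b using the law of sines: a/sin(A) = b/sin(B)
a/sin(A) = b/sin(B)  ⇒  b = a·sin(B)/sin(A) = 4·sin(46°)/sin(39°)
sin(46°) ≈ 0.71934, sin(39°) ≈ 0.62932
b ≈ 4·0.71934/0.62932 ≈ 2.87736/0.62932 ≈ 4.57217

b = 4.572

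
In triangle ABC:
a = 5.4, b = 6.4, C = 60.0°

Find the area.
Two sides and the included angle (SAS): A = ½·a·b·sin(C) = ½·5.4·6.4·sin(60.0°)
sin(60.0°) ≈ 0.866025
A ≈ ½·34.56·0.866025 = 17.28·0.866025 ≈ 14.9649

Area = 14.96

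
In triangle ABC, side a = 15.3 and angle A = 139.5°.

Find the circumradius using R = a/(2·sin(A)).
R = a/(2·sin(A)) = 15.3/(2·sin(139.5°))
sin(139.5°) ≈ 0.649448
R ≈ 15.3/(2·0.649448) = 15.3/1.2989 ≈ 11.7792

R = 11.78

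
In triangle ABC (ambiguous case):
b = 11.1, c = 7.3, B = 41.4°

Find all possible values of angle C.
b/sin(B) = c/sin(C)  ⇒  sin(C) = c·sin(B)/b = 7.3·sin(41.4°)/11.1
sin(41.4°) ≈ 0.661312
sin(C) ≈ 7.3·0.661312/11.1 ≈ 4.82758/11.1 ≈ 0.434917
Candidate 1: C₁ = arcsin(0.434917) ≈ 25.78°  →  A = 180° − 41.4° − 25.78° ≈ 112.82° > 0, valid
Candidate 2: C₂ = 180° − C₁ ≈ 154.22°  →  A = 180° − 41.4° − 154.22° ≈ -15.62° ≤ 0, not a valid triangle

C = 25.78° (one solution)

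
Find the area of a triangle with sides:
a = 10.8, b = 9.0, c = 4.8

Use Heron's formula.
s = (10.8 + 9.0 + 4.8)/2 = 24.6/2 = 12.3
s − a = 1.5, s − b = 3.3, s − c = 7.5
s(s−a)(s−b)(s−c) = 12.3·1.5·3.3·7.5 ≈ 456.637
Area = √456.637 ≈ 21.3691

Area = 21.37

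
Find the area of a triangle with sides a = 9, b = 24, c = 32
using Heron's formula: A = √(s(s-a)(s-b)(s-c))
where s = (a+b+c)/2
s = (9 + 24 + 32)/2 = 65/2 = 32.5
s − a = 23.5, s − b = 8.5, s − c = 0.5
s(s−a)(s−b)(s−c) = 32.5·23.5·8.5·0.5 = 3245.9375
Area = √3245.9375 ≈ 56.9731

s = 32.5, Area = 56.97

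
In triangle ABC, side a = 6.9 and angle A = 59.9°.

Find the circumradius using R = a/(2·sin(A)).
R = a/(2·sin(A)) = 6.9/(2·sin(59.9°))
sin(59.9°) ≈ 0.865151
R ≈ 6.9/(2·0.865151) = 6.9/1.7303 ≈ 3.98774

R = 3.988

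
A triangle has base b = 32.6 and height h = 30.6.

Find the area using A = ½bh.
A = ½·b·h = ½·32.6·30.6 = ½·997.56 = 498.78

Area = 498.78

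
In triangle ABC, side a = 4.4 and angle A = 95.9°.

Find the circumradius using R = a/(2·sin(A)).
R = a/(2·sin(A)) = 4.4/(2·sin(95.9°))
sin(95.9°) ≈ 0.994703
R ≈ 4.4/(2·0.994703) = 4.4/1.98941 ≈ 2.21172

R = 2.212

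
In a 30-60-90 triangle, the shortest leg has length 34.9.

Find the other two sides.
In a 30-60-90 triangle the sides are in ratio 1 : √3 : 2 (short leg : long leg : hypotenuse).
Long leg = 34.9·√3 ≈ 34.9·1.73205 ≈ 60.4486
Hypotenuse = 2·34.9 = 69.8

Long leg = 34.9√3 = 60.45, Hypotenuse = 69.8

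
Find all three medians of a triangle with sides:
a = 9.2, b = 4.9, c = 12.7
Median formula: m_a = ½√(2b² + 2c² − a²) (and cyclically). a² = 84.64, b² = 24.01, c² = 161.29.
m_a = ½√(2·24.01 + 2·161.29 − 84.64) = ½√285.96 ≈ ½·16.9104 ≈ 8.45518
m_b = ½√(2·84.64 + 2·161.29 − 24.01) = ½√467.85 ≈ ½·21.6298 ≈ 10.8149
m_c = ½√(2·84.64 + 2·24.01 − 161.29) = ½√56.01 ≈ ½·7.48398 ≈ 3.74199

m_a = 8.455, m_b = 10.81, m_c = 3.742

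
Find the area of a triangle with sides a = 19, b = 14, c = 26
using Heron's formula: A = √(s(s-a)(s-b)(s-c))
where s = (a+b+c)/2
s = (19 + 14 + 26)/2 = 59/2 = 29.5
s − a = 10.5, s − b = 15.5, s − c = 3.5
s(s−a)(s−b)(s−c) = 29.5·10.5·15.5·3.5 = 16803.9375
Area = √16803.9375 ≈ 129.63

s = 29.5, Area = 129.6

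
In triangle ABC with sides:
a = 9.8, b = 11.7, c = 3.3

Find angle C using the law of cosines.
c² = a² + b² − 2ab·cos(C)  ⇒  cos(C) = (a² + b² − c²)/(2ab)
cos(C) = (9.8² + 11.7² − 3.3²)/(2·9.8·11.7) = (96.04 + 136.89 − 10.89)/229.32 = 222.04/229.32 ≈ 0.968254
C = arccos(0.968254) ≈ 14.4756°

C = 14.48°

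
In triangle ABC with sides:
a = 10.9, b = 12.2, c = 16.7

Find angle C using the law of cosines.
c² = a² + b² − 2ab·cos(C)  ⇒  cos(C) = (a² + b² − c²)/(2ab)
cos(C) = (10.9² + 12.2² − 16.7²)/(2·10.9·12.2) = (118.81 + 148.84 − 278.89)/265.96 = -11.24/265.96 ≈ -0.042262
C = arccos(-0.042262) ≈ 92.4222°

C = 92.42°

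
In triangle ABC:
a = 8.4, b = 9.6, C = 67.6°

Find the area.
Two sides and the included angle (SAS): A = ½·a·b·sin(C) = ½·8.4·9.6·sin(67.6°)
sin(67.6°) ≈ 0.924546
A ≈ ½·80.64·0.924546 = 40.32·0.924546 ≈ 37.2777

Area = 37.28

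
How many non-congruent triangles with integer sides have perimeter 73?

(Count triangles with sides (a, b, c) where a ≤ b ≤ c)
Let a ≤ b ≤ c with a + b + c = 73. The only binding inequality is a + b > c, i.e. 73 − c > c, so c < 73/2; and c ≥ 73/3 since c is the largest side.
So 25 ≤ c ≤ 36. For each c, b runs from ⌈(73 − c)/2⌉ up to c (then a = 73 − b − c satisfies 1 ≤ a ≤ b automatically), giving c − ⌈(73 − c)/2⌉ + 1 choices.
Summing over c: 2 + 3 + 5 + 6 + 8 + 9 + 11 + 12 + 14 + 15 + 17 + 18 = 120
Check (closed form: nearest integer to p²/48 for even p, (p+3)²/48 for odd p): (73+3)²/48 = 76²/48 = 5776/48 ≈ 120.33 → 120

120 triangles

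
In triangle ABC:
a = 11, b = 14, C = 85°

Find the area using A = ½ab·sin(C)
A = ½·a·b·sin(C) = ½·11·14·sin(85°)
sin(85°) ≈ 0.996195
A ≈ ½·154·0.996195 = 77·0.996195 ≈ 76.707

Area = 76.71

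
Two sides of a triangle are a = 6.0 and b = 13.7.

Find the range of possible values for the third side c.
Triangle inequality: |a − b| < c < a + b
|a − b| = |6.0 − 13.7| = 7.7
a + b = 6.0 + 13.7 = 19.7

7.7 < c < 19.7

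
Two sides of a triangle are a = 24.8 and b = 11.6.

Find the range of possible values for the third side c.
Triangle inequality: |a − b| < c < a + b
|a − b| = |24.8 − 11.6| = 13.2
a + b = 24.8 + 11.6 = 36.4

13.2 < c < 36.4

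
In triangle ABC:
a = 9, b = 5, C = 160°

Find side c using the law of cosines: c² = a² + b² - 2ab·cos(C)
c² = 9² + 5² − 2·9·5·cos(160°)
cos(160°) ≈ -0.939693
c² ≈ 81 + 25 − 90·(-0.939693) ≈ 106 + 84.5723 ≈ 190.572
c ≈ √190.572 ≈ 13.8048

c = 13.8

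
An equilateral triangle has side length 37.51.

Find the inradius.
r = Area/s with s the semi-perimeter.
Area = (√3/4)·37.51² = (√3/4)·1407.0001 ≈ 0.433013·1407.0001 ≈ 609.249
s = 3·37.51/2 = 56.265
r ≈ 609.249/56.265 ≈ 10.8282
(Equivalently r = side/(2√3) = 37.51/3.4641 ≈ 10.8282.)

r = 10.83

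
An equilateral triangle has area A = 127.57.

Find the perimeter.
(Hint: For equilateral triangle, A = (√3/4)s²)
A = (√3/4)s²  ⇒  s² = 4A/√3 = 4·127.57/√3 = 510.28/1.73205 ≈ 294.61
s ≈ √294.61 ≈ 17.1642
Perimeter = 3s ≈ 3·17.1642 ≈ 51.4926

Perimeter = 51.49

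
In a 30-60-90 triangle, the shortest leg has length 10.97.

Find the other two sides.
In a 30-60-90 triangle the sides are in ratio 1 : √3 : 2 (short leg : long leg : hypotenuse).
Long leg = 10.97·√3 ≈ 10.97·1.73205 ≈ 19.0006
Hypotenuse = 2·10.97 = 21.94

Long leg = 10.97√3 = 19, Hypotenuse = 21.94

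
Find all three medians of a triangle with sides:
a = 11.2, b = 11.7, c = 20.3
Median formula: m_a = ½√(2b² + 2c² − a²) (and cyclically). a² = 125.44, b² = 136.89, c² = 412.09.
m_a = ½√(2·136.89 + 2·412.09 − 125.44) = ½√972.52 ≈ ½·31.1853 ≈ 15.5926
m_b = ½√(2·125.44 + 2·412.09 − 136.89) = ½√938.17 ≈ ½·30.6296 ≈ 15.3148
m_c = ½√(2·125.44 + 2·136.89 − 412.09) = ½√112.57 ≈ ½·10.6099 ≈ 5.30495

m_a = 15.59, m_b = 15.31, m_c = 5.305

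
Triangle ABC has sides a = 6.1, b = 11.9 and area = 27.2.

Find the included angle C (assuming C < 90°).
Area = ½·a·b·sin(C)  ⇒  sin(C) = 2·Area/(a·b) = 2·27.2/(6.1·11.9) = 54.4/72.59 ≈ 0.749415
C = arcsin(0.749415) ≈ 48.5397° (taking the acute solution since C < 90°)

C = 48.54°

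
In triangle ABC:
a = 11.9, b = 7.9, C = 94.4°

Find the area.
Two sides and the included angle (SAS): A = ½·a·b·sin(C) = ½·11.9·7.9·sin(94.4°)
sin(94.4°) ≈ 0.997053
A ≈ ½·94.01·0.997053 = 47.005·0.997053 ≈ 46.8665

Area = 46.87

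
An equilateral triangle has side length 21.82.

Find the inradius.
r = Area/s with s the semi-perimeter.
Area = (√3/4)·21.82² = (√3/4)·476.1124 ≈ 0.433013·476.1124 ≈ 206.163
s = 3·21.82/2 = 32.73
r ≈ 206.163/32.73 ≈ 6.29889
(Equivalently r = side/(2√3) = 21.82/3.4641 ≈ 6.29889.)

r = 6.299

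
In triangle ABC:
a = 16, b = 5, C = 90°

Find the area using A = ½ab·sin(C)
A = ½·a·b·sin(C) = ½·16·5·sin(90°)
sin(90°) ≈ 1
A ≈ ½·80·1 = 40·1 ≈ 40

Area = 40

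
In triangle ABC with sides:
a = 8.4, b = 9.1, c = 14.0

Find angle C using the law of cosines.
c² = a² + b² − 2ab·cos(C)  ⇒  cos(C) = (a² + b² − c²)/(2ab)
cos(C) = (8.4² + 9.1² − 14.0²)/(2·8.4·9.1) = (70.56 + 82.81 − 196)/152.88 = -42.63/152.88 ≈ -0.278846
C = arccos(-0.278846) ≈ 106.191°

C = 106.2°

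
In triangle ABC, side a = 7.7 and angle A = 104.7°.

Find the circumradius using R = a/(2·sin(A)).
R = a/(2·sin(A)) = 7.7/(2·sin(104.7°))
sin(104.7°) ≈ 0.967268
R ≈ 7.7/(2·0.967268) = 7.7/1.93454 ≈ 3.98028

R = 3.98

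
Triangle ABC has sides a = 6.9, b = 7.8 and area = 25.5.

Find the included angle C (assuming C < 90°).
Area = ½·a·b·sin(C)  ⇒  sin(C) = 2·Area/(a·b) = 2·25.5/(6.9·7.8) = 51/53.82 ≈ 0.947603
C = arcsin(0.947603) ≈ 71.3703° (taking the acute solution since C < 90°)

C = 71.37°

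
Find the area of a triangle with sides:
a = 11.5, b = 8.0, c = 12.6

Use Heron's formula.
s = (11.5 + 8.0 + 12.6)/2 = 32.1/2 = 16.05
s − a = 4.55, s − b = 8.05, s − c = 3.45
s(s−a)(s−b)(s−c) = 16.05·4.55·8.05·3.45 ≈ 2028.16
Area = √2028.16 ≈ 45.0351

Area = 45.04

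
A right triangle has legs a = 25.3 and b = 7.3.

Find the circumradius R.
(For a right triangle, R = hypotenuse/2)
Hypotenuse c = √(a² + b²) = √(640.09 + 53.29) = √693.38 ≈ 26.3321
R = c/2 ≈ 26.3321/2 ≈ 13.1661

R = 13.17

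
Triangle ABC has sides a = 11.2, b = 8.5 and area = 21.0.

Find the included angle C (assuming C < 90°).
Area = ½·a·b·sin(C)  ⇒  sin(C) = 2·Area/(a·b) = 2·21.0/(11.2·8.5) = 42/95.2 ≈ 0.441176
C = arcsin(0.441176) ≈ 26.179° (taking the acute solution since C < 90°)

C = 26.18°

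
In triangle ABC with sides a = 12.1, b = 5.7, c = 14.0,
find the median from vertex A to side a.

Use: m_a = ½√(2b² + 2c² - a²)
m_a = ½√(2·5.7² + 2·14.0² − 12.1²) = ½√(2·32.49 + 2·196 − 146.41) = ½√(64.98 + 392 − 146.41) = ½√310.57
√310.57 ≈ 17.623, so m_a ≈ 8.8115

m_a = 8.811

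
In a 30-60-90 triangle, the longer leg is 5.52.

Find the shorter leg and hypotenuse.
In a 30-60-90 triangle the sides are in ratio 1 : √3 : 2, so short leg = long leg/√3 and hypotenuse = 2·(short leg).
Short leg = 5.52/√3 ≈ 5.52/1.73205 ≈ 3.18697
Hypotenuse = 2·3.18697 ≈ 6.37395

Short leg = 3.187, Hypotenuse = 6.374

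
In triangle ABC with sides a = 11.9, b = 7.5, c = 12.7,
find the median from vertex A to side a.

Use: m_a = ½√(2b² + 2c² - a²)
m_a = ½√(2·7.5² + 2·12.7² − 11.9²) = ½√(2·56.25 + 2·161.29 − 141.61) = ½√(112.5 + 322.58 − 141.61) = ½√293.47
√293.47 ≈ 17.131, so m_a ≈ 8.56548

m_a = 8.565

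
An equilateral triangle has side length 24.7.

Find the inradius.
r = Area/s with s the semi-perimeter.
Area = (√3/4)·24.7² = (√3/4)·610.09 ≈ 0.433013·610.09 ≈ 264.177
s = 3·24.7/2 = 37.05
r ≈ 264.177/37.05 ≈ 7.13028
(Equivalently r = side/(2√3) = 24.7/3.4641 ≈ 7.13028.)

r = 7.13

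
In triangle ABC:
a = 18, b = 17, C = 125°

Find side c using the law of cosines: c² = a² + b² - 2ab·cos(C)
c² = 18² + 17² − 2·18·17·cos(125°)
cos(125°) ≈ -0.573576
c² ≈ 324 + 289 − 612·(-0.573576) ≈ 613 + 351.029 ≈ 964.029
c ≈ √964.029 ≈ 31.0488

c = 31.05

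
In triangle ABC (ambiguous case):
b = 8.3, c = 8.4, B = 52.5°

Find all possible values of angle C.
b/sin(B) = c/sin(C)  ⇒  sin(C) = c·sin(B)/b = 8.4·sin(52.5°)/8.3
sin(52.5°) ≈ 0.793353
sin(C) ≈ 8.4·0.793353/8.3 ≈ 6.66417/8.3 ≈ 0.802912
Candidate 1: C₁ = arcsin(0.802912) ≈ 53.4091°  →  A = 180° − 52.5° − 53.4091° ≈ 74.0909° > 0, valid
Candidate 2: C₂ = 180° − C₁ ≈ 126.591°  →  A = 180° − 52.5° − 126.591° ≈ 0.909067° > 0, valid

C = 53.41° or C = 126.6° (two solutions)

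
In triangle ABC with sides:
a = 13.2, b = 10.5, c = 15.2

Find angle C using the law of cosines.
c² = a² + b² − 2ab·cos(C)  ⇒  cos(C) = (a² + b² − c²)/(2ab)
cos(C) = (13.2² + 10.5² − 15.2²)/(2·13.2·10.5) = (174.24 + 110.25 − 231.04)/277.2 = 53.45/277.2 ≈ 0.192821
C = arccos(0.192821) ≈ 78.8825°

C = 78.88°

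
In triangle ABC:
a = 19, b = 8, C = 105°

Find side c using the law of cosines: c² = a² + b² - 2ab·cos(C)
c² = 19² + 8² − 2·19·8·cos(105°)
cos(105°) ≈ -0.258819
c² ≈ 361 + 64 − 304·(-0.258819) ≈ 425 + 78.681 ≈ 503.681
c ≈ √503.681 ≈ 22.4428

c = 22.44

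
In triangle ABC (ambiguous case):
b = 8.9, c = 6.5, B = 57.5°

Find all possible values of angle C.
b/sin(B) = c/sin(C)  ⇒  sin(C) = c·sin(B)/b = 6.5·sin(57.5°)/8.9
sin(57.5°) ≈ 0.843391
sin(C) ≈ 6.5·0.843391/8.9 ≈ 5.48204/8.9 ≈ 0.61596
Candidate 1: C₁ = arcsin(0.61596) ≈ 38.0217°  →  A = 180° − 57.5° − 38.0217° ≈ 84.4783° > 0, valid
Candidate 2: C₂ = 180° − C₁ ≈ 141.978°  →  A = 180° − 57.5° − 141.978° ≈ -19.4783° ≤ 0, not a valid triangle

C = 38.02° (one solution)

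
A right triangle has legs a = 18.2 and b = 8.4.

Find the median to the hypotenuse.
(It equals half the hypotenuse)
Hypotenuse c = √(a² + b²) = √(331.24 + 70.56) = √401.8 ≈ 20.0449
Median to hypotenuse = c/2 ≈ 20.0449/2 ≈ 10.0225

Median = 10.02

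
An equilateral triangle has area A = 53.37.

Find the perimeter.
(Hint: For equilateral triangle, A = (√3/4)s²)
A = (√3/4)s²  ⇒  s² = 4A/√3 = 4·53.37/√3 = 213.48/1.73205 ≈ 123.253
s ≈ √123.253 ≈ 11.1019
Perimeter = 3s ≈ 3·11.1019 ≈ 33.3058

Perimeter = 33.31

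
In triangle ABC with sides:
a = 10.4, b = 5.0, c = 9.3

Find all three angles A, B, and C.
Law of cosines for each angle (a² = 108.16, b² = 25, c² = 86.49):
cos(A) = (b² + c² − a²)/(2bc) = (25 + 86.49 − 108.16)/(2·5.0·9.3) = 3.33/93 ≈ 0.0358065  ⇒  A ≈ 87.948°
cos(B) = (a² + c² − b²)/(2ac) = (108.16 + 86.49 − 25)/(2·10.4·9.3) = 169.65/193.44 ≈ 0.877016  ⇒  B ≈ 28.7155°
cos(C) = (a² + b² − c²)/(2ab) = (108.16 + 25 − 86.49)/(2·10.4·5.0) = 46.67/104 ≈ 0.44875  ⇒  C ≈ 63.3365°
Check: A + B + C ≈ 180°

A = 87.95°, B = 28.72°, C = 63.34°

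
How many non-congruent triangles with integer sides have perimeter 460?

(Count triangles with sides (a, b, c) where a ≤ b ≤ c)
Let a ≤ b ≤ c with a + b + c = 460. The only binding inequality is a + b > c, i.e. 460 − c > c, so c < 460/2; and c ≥ 460/3 since c is the largest side.
So 154 ≤ c ≤ 229. For each c, b runs from ⌈(460 − c)/2⌉ up to c (then a = 460 − b − c satisfies 1 ≤ a ≤ b automatically), giving c − ⌈(460 − c)/2⌉ + 1 choices.
Summing over c: 2 + 3 + 5 + 6 + … + 113 + 114  (76 terms, c = 154, …, 229) = 4408
Check (closed form: nearest integer to p²/48 for even p, (p+3)²/48 for odd p): 460²/48 = 211600/48 ≈ 4408.33 → 4408

4408 triangles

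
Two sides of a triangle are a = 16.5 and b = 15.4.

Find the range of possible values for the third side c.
Triangle inequality: |a − b| < c < a + b
|a − b| = |16.5 − 15.4| = 1.1
a + b = 16.5 + 15.4 = 31.9

1.1 < c < 31.9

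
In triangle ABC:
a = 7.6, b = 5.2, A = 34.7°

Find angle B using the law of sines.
a/sin(A) = b/sin(B)  ⇒  sin(B) = b·sin(A)/a = 5.2·sin(34.7°)/7.6
sin(34.7°) ≈ 0.56928
sin(B) ≈ 5.2·0.56928/7.6 ≈ 2.96025/7.6 ≈ 0.389507
B = arcsin(0.389507) ≈ 22.9238°
(Since b ≤ a we need B ≤ A, so the obtuse alternative 180° − 22.9238° ≈ 157.076° is rejected.)

B = 22.92°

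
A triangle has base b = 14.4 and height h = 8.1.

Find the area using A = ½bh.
A = ½·b·h = ½·14.4·8.1 = ½·116.64 = 58.32

Area = 58.32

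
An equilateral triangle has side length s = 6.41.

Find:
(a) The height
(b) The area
(a) The height splits the triangle into two 30-60-90 halves: h = s·√3/2 = 6.41·1.73205/2 ≈ 11.1024/2 ≈ 5.55122
(b) Area = (√3/4)·s² = (√3/4)·6.41² = (√3/4)·41.0881 ≈ 0.433013·41.0881 ≈ 17.7917

Height = 5.551, Area = 17.79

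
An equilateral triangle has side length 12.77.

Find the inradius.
r = Area/s with s the semi-perimeter.
Area = (√3/4)·12.77² = (√3/4)·163.0729 ≈ 0.433013·163.0729 ≈ 70.6126
s = 3·12.77/2 = 19.155
r ≈ 70.6126/19.155 ≈ 3.68638
(Equivalently r = side/(2√3) = 12.77/3.4641 ≈ 3.68638.)

r = 3.686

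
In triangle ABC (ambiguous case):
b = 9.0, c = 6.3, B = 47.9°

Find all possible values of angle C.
b/sin(B) = c/sin(C)  ⇒  sin(C) = c·sin(B)/b = 6.3·sin(47.9°)/9.0
sin(47.9°) ≈ 0.741976
sin(C) ≈ 6.3·0.741976/9.0 ≈ 4.67445/9.0 ≈ 0.519383
Candidate 1: C₁ = arcsin(0.519383) ≈ 31.2909°  →  A = 180° − 47.9° − 31.2909° ≈ 100.809° > 0, valid
Candidate 2: C₂ = 180° − C₁ ≈ 148.709°  →  A = 180° − 47.9° − 148.709° ≈ -16.6091° ≤ 0, not a valid triangle

C = 31.29° (one solution)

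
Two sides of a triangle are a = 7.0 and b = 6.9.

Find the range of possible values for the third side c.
Triangle inequality: |a − b| < c < a + b
|a − b| = |7.0 − 6.9| = 0.1
a + b = 7.0 + 6.9 = 13.9

0.1 < c < 13.9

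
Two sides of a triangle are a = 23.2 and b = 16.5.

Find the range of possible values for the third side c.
Triangle inequality: |a − b| < c < a + b
|a − b| = |23.2 − 16.5| = 6.7
a + b = 23.2 + 16.5 = 39.7

6.7 < c < 39.7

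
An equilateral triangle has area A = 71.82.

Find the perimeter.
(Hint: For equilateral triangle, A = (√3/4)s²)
A = (√3/4)s²  ⇒  s² = 4A/√3 = 4·71.82/√3 = 287.28/1.73205 ≈ 165.861
s ≈ √165.861 ≈ 12.8787
Perimeter = 3s ≈ 3·12.8787 ≈ 38.6361

Perimeter = 38.64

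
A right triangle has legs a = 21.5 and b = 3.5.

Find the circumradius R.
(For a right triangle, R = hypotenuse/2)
Hypotenuse c = √(a² + b²) = √(462.25 + 12.25) = √474.5 ≈ 21.783
R = c/2 ≈ 21.783/2 ≈ 10.8915

R = 10.89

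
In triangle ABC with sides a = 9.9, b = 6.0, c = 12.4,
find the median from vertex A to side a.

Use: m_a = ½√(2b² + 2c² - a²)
m_a = ½√(2·6.0² + 2·12.4² − 9.9²) = ½√(2·36 + 2·153.76 − 98.01) = ½√(72 + 307.52 − 98.01) = ½√281.51
√281.51 ≈ 16.7783, so m_a ≈ 8.38913

m_a = 8.389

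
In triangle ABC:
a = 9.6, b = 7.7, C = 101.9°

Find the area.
Two sides and the included angle (SAS): A = ½·a·b·sin(C) = ½·9.6·7.7·sin(101.9°)
sin(101.9°) ≈ 0.978509
A ≈ ½·73.92·0.978509 = 36.96·0.978509 ≈ 36.1657

Area = 36.17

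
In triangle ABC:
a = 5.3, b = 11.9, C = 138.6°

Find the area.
Two sides and the included angle (SAS): A = ½·a·b·sin(C) = ½·5.3·11.9·sin(138.6°)
sin(138.6°) ≈ 0.661312
A ≈ ½·63.07·0.661312 = 31.535·0.661312 ≈ 20.8545

Area = 20.85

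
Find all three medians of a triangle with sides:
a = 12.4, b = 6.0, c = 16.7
Median formula: m_a = ½√(2b² + 2c² − a²) (and cyclically). a² = 153.76, b² = 36, c² = 278.89.
m_a = ½√(2·36 + 2·278.89 − 153.76) = ½√476.02 ≈ ½·21.8179 ≈ 10.9089
m_b = ½√(2·153.76 + 2·278.89 − 36) = ½√829.3 ≈ ½·28.7976 ≈ 14.3988
m_c = ½√(2·153.76 + 2·36 − 278.89) = ½√100.63 ≈ ½·10.0315 ≈ 5.01573

m_a = 10.91, m_b = 14.4, m_c = 5.016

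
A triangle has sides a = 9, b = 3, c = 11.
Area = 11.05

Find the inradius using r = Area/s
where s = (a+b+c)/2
s = (9 + 3 + 11)/2 = 23/2 = 11.5
r = Area/s = 11.05/11.5 ≈ 0.96087

r = 0.9609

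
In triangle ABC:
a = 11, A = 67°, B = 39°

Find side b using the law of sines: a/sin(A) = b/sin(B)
a/sin(A) = b/sin(B)  ⇒  b = a·sin(B)/sin(A) = 11·sin(39°)/sin(67°)
sin(39°) ≈ 0.62932, sin(67°) ≈ 0.920505
b ≈ 11·0.62932/0.920505 ≈ 6.92252/0.920505 ≈ 7.52036

b = 7.52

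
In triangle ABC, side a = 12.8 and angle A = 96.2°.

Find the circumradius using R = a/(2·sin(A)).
R = a/(2·sin(A)) = 12.8/(2·sin(96.2°))
sin(96.2°) ≈ 0.994151
R ≈ 12.8/(2·0.994151) = 12.8/1.9883 ≈ 6.43765

R = 6.438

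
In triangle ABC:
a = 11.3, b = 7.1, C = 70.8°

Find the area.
Two sides and the included angle (SAS): A = ½·a·b·sin(C) = ½·11.3·7.1·sin(70.8°)
sin(70.8°) ≈ 0.944376
A ≈ ½·80.23·0.944376 = 40.115·0.944376 ≈ 37.8837

Area = 37.88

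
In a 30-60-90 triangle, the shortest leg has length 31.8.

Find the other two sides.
In a 30-60-90 triangle the sides are in ratio 1 : √3 : 2 (short leg : long leg : hypotenuse).
Long leg = 31.8·√3 ≈ 31.8·1.73205 ≈ 55.0792
Hypotenuse = 2·31.8 = 63.6

Long leg = 31.8√3 = 55.08, Hypotenuse = 63.6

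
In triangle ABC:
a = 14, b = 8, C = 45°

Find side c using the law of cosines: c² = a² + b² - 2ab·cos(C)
c² = 14² + 8² − 2·14·8·cos(45°)
cos(45°) ≈ 0.707107
c² ≈ 196 + 64 − 224·(0.707107) ≈ 260 − 158.392 ≈ 101.608
c ≈ √101.608 ≈ 10.0801

c = 10.08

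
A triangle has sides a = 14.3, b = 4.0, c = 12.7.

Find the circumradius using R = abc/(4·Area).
First find the area with Heron's formula.
s = (14.3 + 4.0 + 12.7)/2 = 15.5
Area = √(s(s−a)(s−b)(s−c)) = √(15.5·1.2·11.5·2.8) ≈ √598.92 ≈ 24.4728
abc = 14.3·4.0·12.7 = 726.44
R = abc/(4·Area) ≈ 726.44/(4·24.4728) = 726.44/97.8914 ≈ 7.42088

R = 7.421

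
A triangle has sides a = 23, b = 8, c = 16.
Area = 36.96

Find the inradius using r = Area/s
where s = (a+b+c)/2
s = (23 + 8 + 16)/2 = 47/2 = 23.5
r = Area/s = 36.96/23.5 ≈ 1.57277

r = 1.573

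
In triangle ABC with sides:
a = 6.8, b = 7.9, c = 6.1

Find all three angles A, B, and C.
Law of cosines for each angle (a² = 46.24, b² = 62.41, c² = 37.21):
cos(A) = (b² + c² − a²)/(2bc) = (62.41 + 37.21 − 46.24)/(2·7.9·6.1) = 53.38/96.38 ≈ 0.553849  ⇒  A ≈ 56.3685°
cos(B) = (a² + c² − b²)/(2ac) = (46.24 + 37.21 − 62.41)/(2·6.8·6.1) = 21.04/82.96 ≈ 0.253616  ⇒  B ≈ 75.3084°
cos(C) = (a² + b² − c²)/(2ab) = (46.24 + 62.41 − 37.21)/(2·6.8·7.9) = 71.44/107.44 ≈ 0.664929  ⇒  C ≈ 48.3231°
Check: A + B + C ≈ 180°

A = 56.37°, B = 75.31°, C = 48.32°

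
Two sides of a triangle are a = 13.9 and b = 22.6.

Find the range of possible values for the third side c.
Triangle inequality: |a − b| < c < a + b
|a − b| = |13.9 − 22.6| = 8.7
a + b = 13.9 + 22.6 = 36.5

8.7 < c < 36.5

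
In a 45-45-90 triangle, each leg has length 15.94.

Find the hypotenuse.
In a 45-45-90 triangle the sides are in ratio 1 : 1 : √2, so hypotenuse = leg·√2.
Hypotenuse = 15.94·√2 ≈ 15.94·1.41421 ≈ 22.5426

Hypotenuse = 15.94√2 = 22.54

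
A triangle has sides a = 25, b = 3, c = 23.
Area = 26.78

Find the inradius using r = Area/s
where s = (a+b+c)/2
s = (25 + 3 + 23)/2 = 51/2 = 25.5
r = Area/s = 26.78/25.5 ≈ 1.0502

r = 1.05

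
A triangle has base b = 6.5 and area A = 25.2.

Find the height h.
A = ½·b·h  ⇒  h = 2A/b = 2·25.2/6.5 = 50.4/6.5 ≈ 7.75385

h = 7.754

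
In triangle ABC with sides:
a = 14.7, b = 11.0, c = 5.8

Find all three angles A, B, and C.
Law of cosines for each angle (a² = 216.09, b² = 121, c² = 33.64):
cos(A) = (b² + c² − a²)/(2bc) = (121 + 33.64 − 216.09)/(2·11.0·5.8) = -61.45/127.6 ≈ -0.481583  ⇒  A ≈ 118.789°
cos(B) = (a² + c² − b²)/(2ac) = (216.09 + 33.64 − 121)/(2·14.7·5.8) = 128.73/170.52 ≈ 0.754926  ⇒  B ≈ 40.9811°
cos(C) = (a² + b² − c²)/(2ab) = (216.09 + 121 − 33.64)/(2·14.7·11.0) = 303.45/323.4 ≈ 0.938312  ⇒  C ≈ 20.2301°
Check: A + B + C ≈ 180°

A = 118.8°, B = 40.98°, C = 20.23°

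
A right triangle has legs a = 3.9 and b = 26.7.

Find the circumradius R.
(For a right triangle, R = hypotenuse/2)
Hypotenuse c = √(a² + b²) = √(15.21 + 712.89) = √728.1 ≈ 26.9833
R = c/2 ≈ 26.9833/2 ≈ 13.4917

R = 13.49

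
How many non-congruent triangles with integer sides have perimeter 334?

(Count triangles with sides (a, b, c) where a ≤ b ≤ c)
Let a ≤ b ≤ c with a + b + c = 334. The only binding inequality is a + b > c, i.e. 334 − c > c, so c < 334/2; and c ≥ 334/3 since c is the largest side.
So 112 ≤ c ≤ 166. For each c, b runs from ⌈(334 − c)/2⌉ up to c (then a = 334 − b − c satisfies 1 ≤ a ≤ b automatically), giving c − ⌈(334 − c)/2⌉ + 1 choices.
Summing over c: 2 + 3 + 5 + 6 + … + 81 + 83  (55 terms, c = 112, …, 166) = 2324
Check (closed form: nearest integer to p²/48 for even p, (p+3)²/48 for odd p): 334²/48 = 111556/48 ≈ 2324.08 → 2324

2324 triangles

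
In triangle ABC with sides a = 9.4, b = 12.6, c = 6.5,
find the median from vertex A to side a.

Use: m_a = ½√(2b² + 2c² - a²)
m_a = ½√(2·12.6² + 2·6.5² − 9.4²) = ½√(2·158.76 + 2·42.25 − 88.36) = ½√(317.52 + 84.5 − 88.36) = ½√313.66
√313.66 ≈ 17.7104, so m_a ≈ 8.85522

m_a = 8.855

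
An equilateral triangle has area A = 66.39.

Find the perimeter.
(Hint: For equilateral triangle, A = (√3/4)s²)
A = (√3/4)s²  ⇒  s² = 4A/√3 = 4·66.39/√3 = 265.56/1.73205 ≈ 153.321
s ≈ √153.321 ≈ 12.3823
Perimeter = 3s ≈ 3·12.3823 ≈ 37.1469

Perimeter = 37.15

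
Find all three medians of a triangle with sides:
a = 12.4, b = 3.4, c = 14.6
Median formula: m_a = ½√(2b² + 2c² − a²) (and cyclically). a² = 153.76, b² = 11.56, c² = 213.16.
m_a = ½√(2·11.56 + 2·213.16 − 153.76) = ½√295.68 ≈ ½·17.1953 ≈ 8.59767
m_b = ½√(2·153.76 + 2·213.16 − 11.56) = ½√722.28 ≈ ½·26.8753 ≈ 13.4376
m_c = ½√(2·153.76 + 2·11.56 − 213.16) = ½√117.48 ≈ ½·10.8388 ≈ 5.41941

m_a = 8.598, m_b = 13.44, m_c = 5.419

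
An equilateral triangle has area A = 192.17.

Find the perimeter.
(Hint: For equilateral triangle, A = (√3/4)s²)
A = (√3/4)s²  ⇒  s² = 4A/√3 = 4·192.17/√3 = 768.68/1.73205 ≈ 443.798
s ≈ √443.798 ≈ 21.0665
Perimeter = 3s ≈ 3·21.0665 ≈ 63.1995

Perimeter = 63.2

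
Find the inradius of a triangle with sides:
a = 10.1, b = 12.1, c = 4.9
r = Area/s where s is the semi-perimeter.
s = (10.1 + 12.1 + 4.9)/2 = 27.1/2 = 13.55
Area = √(s(s−a)(s−b)(s−c)) = √(13.55·3.45·1.45·8.65) ≈ √586.331 ≈ 24.2143
r ≈ 24.2143/13.55 ≈ 1.78703

r = 1.787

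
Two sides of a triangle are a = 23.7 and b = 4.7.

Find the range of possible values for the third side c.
Triangle inequality: |a − b| < c < a + b
|a − b| = |23.7 − 4.7| = 19
a + b = 23.7 + 4.7 = 28.4

19 < c < 28.4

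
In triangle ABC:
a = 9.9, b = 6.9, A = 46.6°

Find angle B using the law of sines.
a/sin(A) = b/sin(B)  ⇒  sin(B) = b·sin(A)/a = 6.9·sin(46.6°)/9.9
sin(46.6°) ≈ 0.726575
sin(B) ≈ 6.9·0.726575/9.9 ≈ 5.01337/9.9 ≈ 0.506401
B = arcsin(0.506401) ≈ 30.4244°
(Since b ≤ a we need B ≤ A, so the obtuse alternative 180° − 30.4244° ≈ 149.576° is rejected.)

B = 30.42°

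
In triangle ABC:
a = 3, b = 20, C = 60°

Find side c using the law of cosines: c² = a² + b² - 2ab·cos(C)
c² = 3² + 20² − 2·3·20·cos(60°)
cos(60°) ≈ 0.5
c² ≈ 9 + 400 − 120·(0.5) ≈ 409 − 60 ≈ 349
c ≈ √349 ≈ 18.6815

c = 18.68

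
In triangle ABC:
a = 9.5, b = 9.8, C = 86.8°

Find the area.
Two sides and the included angle (SAS): A = ½·a·b·sin(C) = ½·9.5·9.8·sin(86.8°)
sin(86.8°) ≈ 0.998441
A ≈ ½·93.1·0.998441 = 46.55·0.998441 ≈ 46.4774

Area = 46.48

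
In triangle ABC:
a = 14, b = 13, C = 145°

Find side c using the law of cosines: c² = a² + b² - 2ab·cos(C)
c² = 14² + 13² − 2·14·13·cos(145°)
cos(145°) ≈ -0.819152
c² ≈ 196 + 169 − 364·(-0.819152) ≈ 365 + 298.171 ≈ 663.171
c ≈ √663.171 ≈ 25.7521

c = 25.75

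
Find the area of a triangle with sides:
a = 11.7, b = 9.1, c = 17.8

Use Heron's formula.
s = (11.7 + 9.1 + 17.8)/2 = 38.6/2 = 19.3
s − a = 7.6, s − b = 10.2, s − c = 1.5
s(s−a)(s−b)(s−c) = 19.3·7.6·10.2·1.5 ≈ 2244.2
Area = √2244.2 ≈ 47.373

Area = 47.37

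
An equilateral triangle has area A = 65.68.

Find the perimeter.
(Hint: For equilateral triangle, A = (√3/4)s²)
A = (√3/4)s²  ⇒  s² = 4A/√3 = 4·65.68/√3 = 262.72/1.73205 ≈ 151.681
s ≈ √151.681 ≈ 12.3159
Perimeter = 3s ≈ 3·12.3159 ≈ 36.9477

Perimeter = 36.95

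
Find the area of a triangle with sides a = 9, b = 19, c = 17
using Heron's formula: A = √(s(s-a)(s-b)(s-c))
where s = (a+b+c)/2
s = (9 + 19 + 17)/2 = 45/2 = 22.5
s − a = 13.5, s − b = 3.5, s − c = 5.5
s(s−a)(s−b)(s−c) = 22.5·13.5·3.5·5.5 = 5847.1875
Area = √5847.1875 ≈ 76.4669

s = 22.5, Area = 76.47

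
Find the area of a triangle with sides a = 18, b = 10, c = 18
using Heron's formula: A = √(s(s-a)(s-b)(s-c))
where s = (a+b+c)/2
s = (18 + 10 + 18)/2 = 46/2 = 23
s − a = 5, s − b = 13, s − c = 5
s(s−a)(s−b)(s−c) = 23·5·13·5 = 7475
Area = √7475 ≈ 86.4581

s = 23.0, Area = 86.46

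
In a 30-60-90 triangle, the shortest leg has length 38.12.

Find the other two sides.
In a 30-60-90 triangle the sides are in ratio 1 : √3 : 2 (short leg : long leg : hypotenuse).
Long leg = 38.12·√3 ≈ 38.12·1.73205 ≈ 66.0258
Hypotenuse = 2·38.12 = 76.24

Long leg = 38.12√3 = 66.03, Hypotenuse = 76.24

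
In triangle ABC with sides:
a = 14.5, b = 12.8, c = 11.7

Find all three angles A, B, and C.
Law of cosines for each angle (a² = 210.25, b² = 163.84, c² = 136.89):
cos(A) = (b² + c² − a²)/(2bc) = (163.84 + 136.89 − 210.25)/(2·12.8·11.7) = 90.48/299.52 ≈ 0.302083  ⇒  A ≈ 72.4172°
cos(B) = (a² + c² − b²)/(2ac) = (210.25 + 136.89 − 163.84)/(2·14.5·11.7) = 183.3/339.3 ≈ 0.54023  ⇒  B ≈ 57.3007°
cos(C) = (a² + b² − c²)/(2ab) = (210.25 + 163.84 − 136.89)/(2·14.5·12.8) = 237.2/371.2 ≈ 0.639009  ⇒  C ≈ 50.2821°
Check: A + B + C ≈ 180°

A = 72.42°, B = 57.3°, C = 50.28°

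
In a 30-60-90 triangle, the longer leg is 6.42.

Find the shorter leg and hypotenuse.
In a 30-60-90 triangle the sides are in ratio 1 : √3 : 2, so short leg = long leg/√3 and hypotenuse = 2·(short leg).
Short leg = 6.42/√3 ≈ 6.42/1.73205 ≈ 3.70659
Hypotenuse = 2·3.70659 ≈ 7.41318

Short leg = 3.707, Hypotenuse = 7.413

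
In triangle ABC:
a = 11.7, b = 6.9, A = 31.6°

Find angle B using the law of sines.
a/sin(A) = b/sin(B)  ⇒  sin(B) = b·sin(A)/a = 6.9·sin(31.6°)/11.7
sin(31.6°) ≈ 0.523986
sin(B) ≈ 6.9·0.523986/11.7 ≈ 3.6155/11.7 ≈ 0.309017
B = arcsin(0.309017) ≈ 18°
(Since b ≤ a we need B ≤ A, so the obtuse alternative 180° − 18° ≈ 162° is rejected.)

B = 18°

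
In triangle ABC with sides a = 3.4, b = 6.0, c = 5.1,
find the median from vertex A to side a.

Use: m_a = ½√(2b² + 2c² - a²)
m_a = ½√(2·6.0² + 2·5.1² − 3.4²) = ½√(2·36 + 2·26.01 − 11.56) = ½√(72 + 52.02 − 11.56) = ½√112.46
√112.46 ≈ 10.6047, so m_a ≈ 5.30236

m_a = 5.302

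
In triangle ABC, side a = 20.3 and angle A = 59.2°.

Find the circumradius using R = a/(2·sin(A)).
R = a/(2·sin(A)) = 20.3/(2·sin(59.2°))
sin(59.2°) ≈ 0.85896
R ≈ 20.3/(2·0.85896) = 20.3/1.71792 ≈ 11.8166

R = 11.82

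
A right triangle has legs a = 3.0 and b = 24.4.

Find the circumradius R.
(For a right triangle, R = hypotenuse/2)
Hypotenuse c = √(a² + b²) = √(9 + 595.36) = √604.36 ≈ 24.5837
R = c/2 ≈ 24.5837/2 ≈ 12.2919

R = 12.29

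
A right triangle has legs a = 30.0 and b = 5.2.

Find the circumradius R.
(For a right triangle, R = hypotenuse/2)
Hypotenuse c = √(a² + b²) = √(900 + 27.04) = √927.04 ≈ 30.4473
R = c/2 ≈ 30.4473/2 ≈ 15.2237

R = 15.22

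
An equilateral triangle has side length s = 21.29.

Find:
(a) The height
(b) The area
(a) The height splits the triangle into two 30-60-90 halves: h = s·√3/2 = 21.29·1.73205/2 ≈ 36.8754/2 ≈ 18.4377
(b) Area = (√3/4)·s² = (√3/4)·21.29² = (√3/4)·453.2641 ≈ 0.433013·453.2641 ≈ 196.269

Height = 18.44, Area = 196.3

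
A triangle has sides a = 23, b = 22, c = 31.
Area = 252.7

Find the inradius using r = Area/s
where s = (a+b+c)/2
s = (23 + 22 + 31)/2 = 76/2 = 38
r = Area/s = 252.7/38 ≈ 6.65

r = 6.65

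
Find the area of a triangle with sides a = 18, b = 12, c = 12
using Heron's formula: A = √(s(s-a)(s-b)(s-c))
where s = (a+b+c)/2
s = (18 + 12 + 12)/2 = 42/2 = 21
s − a = 3, s − b = 9, s − c = 9
s(s−a)(s−b)(s−c) = 21·3·9·9 = 5103
Area = √5103 ≈ 71.4353

s = 21.0, Area = 71.44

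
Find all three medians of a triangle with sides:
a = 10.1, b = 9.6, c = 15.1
Median formula: m_a = ½√(2b² + 2c² − a²) (and cyclically). a² = 102.01, b² = 92.16, c² = 228.01.
m_a = ½√(2·92.16 + 2·228.01 − 102.01) = ½√538.33 ≈ ½·23.2019 ≈ 11.601
m_b = ½√(2·102.01 + 2·228.01 − 92.16) = ½√567.88 ≈ ½·23.8302 ≈ 11.9151
m_c = ½√(2·102.01 + 2·92.16 − 228.01) = ½√160.33 ≈ ½·12.6621 ≈ 6.33107

m_a = 11.6, m_b = 11.92, m_c = 6.331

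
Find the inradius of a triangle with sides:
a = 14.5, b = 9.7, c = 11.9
r = Area/s where s is the semi-perimeter.
s = (14.5 + 9.7 + 11.9)/2 = 36.1/2 = 18.05
Area = √(s(s−a)(s−b)(s−c)) = √(18.05·3.55·8.35·6.15) ≈ √3290.54 ≈ 57.3632
r ≈ 57.3632/18.05 ≈ 3.17802

r = 3.178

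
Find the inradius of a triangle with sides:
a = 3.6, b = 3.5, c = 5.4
r = Area/s where s is the semi-perimeter.
s = (3.6 + 3.5 + 5.4)/2 = 12.5/2 = 6.25
Area = √(s(s−a)(s−b)(s−c)) = √(6.25·2.65·2.75·0.85) ≈ √38.7148 ≈ 6.22213
r ≈ 6.22213/6.25 ≈ 0.99554

r = 0.9955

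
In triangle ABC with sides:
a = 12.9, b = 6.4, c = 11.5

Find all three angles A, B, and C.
Law of cosines for each angle (a² = 166.41, b² = 40.96, c² = 132.25):
cos(A) = (b² + c² − a²)/(2bc) = (40.96 + 132.25 − 166.41)/(2·6.4·11.5) = 6.8/147.2 ≈ 0.0461957  ⇒  A ≈ 87.3522°
cos(B) = (a² + c² − b²)/(2ac) = (166.41 + 132.25 − 40.96)/(2·12.9·11.5) = 257.7/296.7 ≈ 0.868554  ⇒  B ≈ 29.709°
cos(C) = (a² + b² − c²)/(2ab) = (166.41 + 40.96 − 132.25)/(2·12.9·6.4) = 75.12/165.12 ≈ 0.454942  ⇒  C ≈ 62.9388°
Check: A + B + C ≈ 180°

A = 87.35°, B = 29.71°, C = 62.94°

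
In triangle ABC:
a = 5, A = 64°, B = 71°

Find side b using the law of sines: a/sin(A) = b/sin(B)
a/sin(A) = b/sin(B)  ⇒  b = a·sin(B)/sin(A) = 5·sin(71°)/sin(64°)
sin(71°) ≈ 0.945519, sin(64°) ≈ 0.898794
b ≈ 5·0.945519/0.898794 ≈ 4.72759/0.898794 ≈ 5.25993

b = 5.26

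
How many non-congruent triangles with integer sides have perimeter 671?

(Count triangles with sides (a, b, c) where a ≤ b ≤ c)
Let a ≤ b ≤ c with a + b + c = 671. The only binding inequality is a + b > c, i.e. 671 − c > c, so c < 671/2; and c ≥ 671/3 since c is the largest side.
So 224 ≤ c ≤ 335. For each c, b runs from ⌈(671 − c)/2⌉ up to c (then a = 671 − b − c satisfies 1 ≤ a ≤ b automatically), giving c − ⌈(671 − c)/2⌉ + 1 choices.
Summing over c: 1 + 3 + 4 + 6 + … + 166 + 168  (112 terms, c = 224, …, 335) = 9464
Check (closed form: nearest integer to p²/48 for even p, (p+3)²/48 for odd p): (671+3)²/48 = 674²/48 = 454276/48 ≈ 9464.08 → 9464

9464 triangles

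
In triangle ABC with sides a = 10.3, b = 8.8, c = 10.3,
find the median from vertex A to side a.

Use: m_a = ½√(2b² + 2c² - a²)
m_a = ½√(2·8.8² + 2·10.3² − 10.3²) = ½√(2·77.44 + 2·106.09 − 106.09) = ½√(154.88 + 212.18 − 106.09) = ½√260.97
√260.97 ≈ 16.1546, so m_a ≈ 8.07728

m_a = 8.077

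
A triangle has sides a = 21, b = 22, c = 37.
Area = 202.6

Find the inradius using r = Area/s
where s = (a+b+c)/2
s = (21 + 22 + 37)/2 = 80/2 = 40
r = Area/s = 202.6/40 ≈ 5.065

r = 5.065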